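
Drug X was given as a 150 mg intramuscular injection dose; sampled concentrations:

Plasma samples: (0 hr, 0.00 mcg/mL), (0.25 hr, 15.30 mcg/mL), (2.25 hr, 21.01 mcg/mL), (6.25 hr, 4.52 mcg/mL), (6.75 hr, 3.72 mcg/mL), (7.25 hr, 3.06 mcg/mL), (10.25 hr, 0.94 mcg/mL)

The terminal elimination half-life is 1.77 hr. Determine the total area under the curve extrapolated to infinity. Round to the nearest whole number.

Trapezoidal AUC_0→10.25:
  [0→0.25]: (0.00+15.30)/2 × 0.25 = 1.9125
  [0.25→2.25]: (15.30+21.01)/2 × 2 = 36.31
  [2.25→6.25]: (21.01+4.52)/2 × 4 = 51.06
  [6.25→6.75]: (4.52+3.72)/2 × 0.5 = 2.06
  [6.75→7.25]: (3.72+3.06)/2 × 0.5 = 1.695
  [7.25→10.25]: (3.06+0.94)/2 × 3 = 6.0
  Sum = 99.0375 mcg/mL·hr
k_e = ln2 / t½ = 0.693147 / 1.77 = 0.3916 hr^-1
Extrapolated tail: C_last / k_e = 0.94 / 0.3916 = 2.400
AUC_0→∞ = 99.0375 + 2.400 = 101.4375 mcg/mL·hr

AUC = 101 mcg/mL·hr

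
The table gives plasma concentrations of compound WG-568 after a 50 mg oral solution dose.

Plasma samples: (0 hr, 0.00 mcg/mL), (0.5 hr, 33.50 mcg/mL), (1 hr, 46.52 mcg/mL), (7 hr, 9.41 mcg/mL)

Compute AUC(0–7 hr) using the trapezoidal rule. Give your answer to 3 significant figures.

Trapezoidal AUC_0→7:
  [0→0.5]: (0.00+33.50)/2 × 0.5 = 8.375
  [0.5→1]: (33.50+46.52)/2 × 0.5 = 20.005
  [1→7]: (46.52+9.41)/2 × 6 = 167.79
  Sum = 196.17 mcg/mL·hr

AUC = 196 mcg/mL·hr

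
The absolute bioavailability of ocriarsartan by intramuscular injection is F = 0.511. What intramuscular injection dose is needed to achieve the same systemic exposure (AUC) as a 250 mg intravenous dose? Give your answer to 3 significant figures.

For equal systemic exposure: F × D_ev = D_iv
D_ev = D_iv / F = 250 / 0.511 = 489.237 mg

D_intramuscular = 489 mg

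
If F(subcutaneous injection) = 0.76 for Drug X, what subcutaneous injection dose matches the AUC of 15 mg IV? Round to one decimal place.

D_subcutaneous = 19.7 mg

For equal systemic exposure: F × D_ev = D_iv
D_ev = D_iv / F = 15 / 0.76 = 19.7368 mg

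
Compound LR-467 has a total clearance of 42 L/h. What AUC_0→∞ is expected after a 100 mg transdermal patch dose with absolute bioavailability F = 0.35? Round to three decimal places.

AUC = 0.833 mg/L·h

AUC_0→∞ = F × Dose / CL
        = 0.35 × 100 / 42 = 0.833333 mg/L·h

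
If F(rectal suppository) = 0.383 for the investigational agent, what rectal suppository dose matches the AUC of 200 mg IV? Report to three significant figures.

D_rectal = 522 mg

For equal systemic exposure: F × D_ev = D_iv
D_ev = D_iv / F = 200 / 0.383 = 522.193 mg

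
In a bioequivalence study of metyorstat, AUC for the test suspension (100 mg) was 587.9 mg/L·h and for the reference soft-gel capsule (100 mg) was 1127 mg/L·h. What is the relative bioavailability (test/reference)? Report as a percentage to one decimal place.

F_rel = (AUC_test/D_test) / (AUC_ref/D_ref)
      = (587.9/100) / (1127/100)
      = 5.879 / 11.27 = 0.5217 = 52.17%

F_rel = 52.2%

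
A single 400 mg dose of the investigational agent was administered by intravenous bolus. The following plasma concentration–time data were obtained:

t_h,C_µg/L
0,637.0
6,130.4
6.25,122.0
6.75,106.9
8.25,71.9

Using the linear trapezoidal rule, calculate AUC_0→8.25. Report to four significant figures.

AUC = 2525 µg/L·h

Trapezoidal AUC_0→8.25:
  [0→6]: (637.0+130.4)/2 × 6 = 2302.2
  [6→6.25]: (130.4+122.0)/2 × 0.25 = 31.55
  [6.25→6.75]: (122.0+106.9)/2 × 0.5 = 57.225
  [6.75→8.25]: (106.9+71.9)/2 × 1.5 = 134.1
  Sum = 2525.075 µg/L·h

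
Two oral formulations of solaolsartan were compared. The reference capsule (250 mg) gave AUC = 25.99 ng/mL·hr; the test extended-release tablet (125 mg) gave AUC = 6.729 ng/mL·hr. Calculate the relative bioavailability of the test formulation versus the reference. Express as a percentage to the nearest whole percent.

F_rel = 52%

F_rel = (AUC_test/D_test) / (AUC_ref/D_ref)
      = (6.729/125) / (25.99/250)
      = 0.053832 / 0.10396 = 0.5178 = 51.78%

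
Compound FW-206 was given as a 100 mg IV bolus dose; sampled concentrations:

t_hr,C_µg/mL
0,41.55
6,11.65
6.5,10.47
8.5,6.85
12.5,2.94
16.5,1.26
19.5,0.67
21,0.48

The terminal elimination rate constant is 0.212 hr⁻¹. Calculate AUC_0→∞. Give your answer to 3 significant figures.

Trapezoidal AUC_0→21:
  [0→6]: (41.55+11.65)/2 × 6 = 159.6
  [6→6.5]: (11.65+10.47)/2 × 0.5 = 5.53
  [6.5→8.5]: (10.47+6.85)/2 × 2 = 17.32
  [8.5→12.5]: (6.85+2.94)/2 × 4 = 19.58
  [12.5→16.5]: (2.94+1.26)/2 × 4 = 8.4
  [16.5→19.5]: (1.26+0.67)/2 × 3 = 2.895
  [19.5→21]: (0.67+0.48)/2 × 1.5 = 0.8625
  Sum = 214.1875 µg/mL·hr
Extrapolated tail: C_last / k_e = 0.48 / 0.212 = 2.264
AUC_0→∞ = 214.1875 + 2.264 = 216.4515 µg/mL·hr

AUC = 216 µg/mL·hr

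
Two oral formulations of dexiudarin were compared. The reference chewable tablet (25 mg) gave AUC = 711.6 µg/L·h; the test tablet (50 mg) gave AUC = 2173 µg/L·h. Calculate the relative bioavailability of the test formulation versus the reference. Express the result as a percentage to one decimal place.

F_rel = (AUC_test/D_test) / (AUC_ref/D_ref)
      = (2173/50) / (711.6/25)
      = 43.46 / 28.464 = 1.5268 = 152.68%

F_rel = 152.7%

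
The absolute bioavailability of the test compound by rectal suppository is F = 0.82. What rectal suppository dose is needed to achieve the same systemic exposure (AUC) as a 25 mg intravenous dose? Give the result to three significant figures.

D_rectal = 30.5 mg

For equal systemic exposure: F × D_ev = D_iv
D_ev = D_iv / F = 25 / 0.82 = 30.4878 mg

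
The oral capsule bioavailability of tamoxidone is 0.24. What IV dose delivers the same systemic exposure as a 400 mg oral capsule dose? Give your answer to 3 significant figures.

Systemic exposure from an extravascular dose = F × D_ev, so the equivalent IV dose is F × D_ev.
D_iv = F × D_ev = 0.24 × 400 = 96 mg

D_iv = 96.0 mg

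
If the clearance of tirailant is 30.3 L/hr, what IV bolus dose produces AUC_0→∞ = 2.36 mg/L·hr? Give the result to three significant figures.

Dose_iv = CL × AUC_0→∞
     = 30.3 × 2.36 = 71.508 mg

Dose = 71.5 mg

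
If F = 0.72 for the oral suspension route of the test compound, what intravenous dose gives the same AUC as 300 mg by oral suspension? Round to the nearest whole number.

Systemic exposure from an extravascular dose = F × D_ev, so the equivalent IV dose is F × D_ev.
D_iv = F × D_ev = 0.72 × 300 = 216 mg

D_iv = 216 mg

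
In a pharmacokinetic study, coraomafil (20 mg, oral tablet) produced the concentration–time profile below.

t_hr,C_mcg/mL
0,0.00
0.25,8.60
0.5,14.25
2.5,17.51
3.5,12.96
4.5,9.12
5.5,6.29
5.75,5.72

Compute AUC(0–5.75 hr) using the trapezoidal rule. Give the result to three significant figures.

Trapezoidal AUC_0→5.75:
  [0→0.25]: (0.00+8.60)/2 × 0.25 = 1.075
  [0.25→0.5]: (8.60+14.25)/2 × 0.25 = 2.85625
  [0.5→2.5]: (14.25+17.51)/2 × 2 = 31.76
  [2.5→3.5]: (17.51+12.96)/2 × 1 = 15.235
  [3.5→4.5]: (12.96+9.12)/2 × 1 = 11.04
  [4.5→5.5]: (9.12+6.29)/2 × 1 = 7.705
  [5.5→5.75]: (6.29+5.72)/2 × 0.25 = 1.50125
  Sum = 71.1725 mcg/mL·hr

AUC = 71.2 mcg/mL·hr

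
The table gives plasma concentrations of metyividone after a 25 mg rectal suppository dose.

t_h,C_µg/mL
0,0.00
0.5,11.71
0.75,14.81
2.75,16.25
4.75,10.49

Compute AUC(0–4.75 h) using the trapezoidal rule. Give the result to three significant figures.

AUC = 64.0 µg/mL·h

Trapezoidal AUC_0→4.75:
  [0→0.5]: (0.00+11.71)/2 × 0.5 = 2.9275
  [0.5→0.75]: (11.71+14.81)/2 × 0.25 = 3.315
  [0.75→2.75]: (14.81+16.25)/2 × 2 = 31.06
  [2.75→4.75]: (16.25+10.49)/2 × 2 = 26.74
  Sum = 64.0425 µg/mL·h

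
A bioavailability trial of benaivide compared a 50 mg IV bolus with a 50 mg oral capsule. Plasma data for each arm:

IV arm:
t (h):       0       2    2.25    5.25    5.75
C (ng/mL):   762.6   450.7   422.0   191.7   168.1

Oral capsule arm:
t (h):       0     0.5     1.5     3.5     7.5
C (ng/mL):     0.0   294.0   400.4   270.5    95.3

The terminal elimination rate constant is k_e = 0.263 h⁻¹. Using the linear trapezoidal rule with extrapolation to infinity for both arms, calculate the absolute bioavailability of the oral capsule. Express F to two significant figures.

F = 0.74

Trapezoidal AUC_0→5.75 (IV):
  [0→2]: (762.6+450.7)/2 × 2 = 1213.3
  [2→2.25]: (450.7+422.0)/2 × 0.25 = 109.0875
  [2.25→5.25]: (422.0+191.7)/2 × 3 = 920.55
  [5.25→5.75]: (191.7+168.1)/2 × 0.5 = 89.95
  Sum = 2332.8875 ng/mL·h
IV tail: 168.1/0.263 = 639.163; AUC_iv,0→∞ = 2332.8875 + 639.163 = 2972.0505 ng/mL·h
Trapezoidal AUC_0→7.5 (oral capsule):
  [0→0.5]: (0.0+294.0)/2 × 0.5 = 73.5
  [0.5→1.5]: (294.0+400.4)/2 × 1 = 347.2
  [1.5→3.5]: (400.4+270.5)/2 × 2 = 670.9
  [3.5→7.5]: (270.5+95.3)/2 × 4 = 731.6
  Sum = 1823.2 ng/mL·h
oral capsule tail: 95.3/0.263 = 362.357; AUC_ev,0→∞ = 1823.2 + 362.357 = 2185.557 ng/mL·h
F = (AUC_ev/D_ev)/(AUC_iv/D_iv) = (2185.557/50)/(2972.0505/50) = 43.71114/59.44101 = 0.7354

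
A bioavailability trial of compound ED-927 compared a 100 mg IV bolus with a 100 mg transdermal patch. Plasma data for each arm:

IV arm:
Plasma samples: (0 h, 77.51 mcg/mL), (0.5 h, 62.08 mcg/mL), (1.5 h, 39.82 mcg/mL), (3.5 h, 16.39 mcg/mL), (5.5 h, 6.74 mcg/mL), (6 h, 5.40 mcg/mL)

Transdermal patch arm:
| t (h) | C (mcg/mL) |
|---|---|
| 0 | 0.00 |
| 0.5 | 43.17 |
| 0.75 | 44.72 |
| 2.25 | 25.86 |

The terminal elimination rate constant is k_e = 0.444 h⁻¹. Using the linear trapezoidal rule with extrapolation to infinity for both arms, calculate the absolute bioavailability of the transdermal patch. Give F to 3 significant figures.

F = 0.737

Trapezoidal AUC_0→6 (IV):
  [0→0.5]: (77.51+62.08)/2 × 0.5 = 34.8975
  [0.5→1.5]: (62.08+39.82)/2 × 1 = 50.95
  [1.5→3.5]: (39.82+16.39)/2 × 2 = 56.21
  [3.5→5.5]: (16.39+6.74)/2 × 2 = 23.13
  [5.5→6]: (6.74+5.40)/2 × 0.5 = 3.035
  Sum = 168.2225 mcg/mL·h
IV tail: 5.40/0.444 = 12.162; AUC_iv,0→∞ = 168.2225 + 12.162 = 180.3845 mcg/mL·h
Trapezoidal AUC_0→2.25 (transdermal patch):
  [0→0.5]: (0.00+43.17)/2 × 0.5 = 10.7925
  [0.5→0.75]: (43.17+44.72)/2 × 0.25 = 10.98625
  [0.75→2.25]: (44.72+25.86)/2 × 1.5 = 52.935
  Sum = 74.71375 mcg/mL·h
transdermal patch tail: 25.86/0.444 = 58.243; AUC_ev,0→∞ = 74.71375 + 58.243 = 132.95675 mcg/mL·h
F = (AUC_ev/D_ev)/(AUC_iv/D_iv) = (132.95675/100)/(180.3845/100) = 1.3295675/1.803845 = 0.7371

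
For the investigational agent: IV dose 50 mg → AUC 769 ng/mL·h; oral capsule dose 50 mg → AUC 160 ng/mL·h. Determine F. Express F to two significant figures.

F = (AUC_ev / D_ev) / (AUC_iv / D_iv)
  = (160/50) / (769/50)
  = 3.2 / 15.38 = 0.2081

F = 0.21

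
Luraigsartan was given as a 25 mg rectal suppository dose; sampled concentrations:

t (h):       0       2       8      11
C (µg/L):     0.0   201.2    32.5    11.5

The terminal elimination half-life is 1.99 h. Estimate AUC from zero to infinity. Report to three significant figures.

Trapezoidal AUC_0→11:
  [0→2]: (0.0+201.2)/2 × 2 = 201.2
  [2→8]: (201.2+32.5)/2 × 6 = 701.1
  [8→11]: (32.5+11.5)/2 × 3 = 66.0
  Sum = 968.3 µg/L·h
k_e = ln2 / t½ = 0.693147 / 1.99 = 0.3483 h^-1
Extrapolated tail: C_last / k_e = 11.5 / 0.3483 = 33.018
AUC_0→∞ = 968.3 + 33.018 = 1001.318 µg/L·h

AUC = 1000 µg/L·h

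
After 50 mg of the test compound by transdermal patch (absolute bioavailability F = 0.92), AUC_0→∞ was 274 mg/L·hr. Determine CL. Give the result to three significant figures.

CL = 0.168 L/hr

CL = F × Dose / AUC_0→∞
   = 0.92 × 50 / 274 = 0.167883 L/hr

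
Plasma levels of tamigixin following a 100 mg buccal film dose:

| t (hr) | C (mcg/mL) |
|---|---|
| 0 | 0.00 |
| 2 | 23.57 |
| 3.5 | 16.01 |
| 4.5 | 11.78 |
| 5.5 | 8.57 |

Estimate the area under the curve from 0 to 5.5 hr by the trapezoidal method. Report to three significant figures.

AUC = 77.3 mcg/mL·hr

Trapezoidal AUC_0→5.5:
  [0→2]: (0.00+23.57)/2 × 2 = 23.57
  [2→3.5]: (23.57+16.01)/2 × 1.5 = 29.685
  [3.5→4.5]: (16.01+11.78)/2 × 1 = 13.895
  [4.5→5.5]: (11.78+8.57)/2 × 1 = 10.175
  Sum = 77.325 mcg/mL·hr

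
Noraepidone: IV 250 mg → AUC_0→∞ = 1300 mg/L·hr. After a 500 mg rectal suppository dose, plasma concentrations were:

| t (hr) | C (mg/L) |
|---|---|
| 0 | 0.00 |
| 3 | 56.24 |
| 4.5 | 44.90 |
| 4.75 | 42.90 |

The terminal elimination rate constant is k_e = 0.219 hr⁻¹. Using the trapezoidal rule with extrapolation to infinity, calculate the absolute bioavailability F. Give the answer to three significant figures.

Trapezoidal AUC_0→4.75 (rectal suppository):
  [0→3]: (0.00+56.24)/2 × 3 = 84.36
  [3→4.5]: (56.24+44.90)/2 × 1.5 = 75.855
  [4.5→4.75]: (44.90+42.90)/2 × 0.25 = 10.975
  Sum = 171.19 mg/L·hr
Tail: C_last/k_e = 42.90/0.219 = 195.890
AUC_0→∞ (rectal suppository) = 171.19 + 195.890 = 367.08 mg/L·hr
F = (AUC_ev/D_ev)/(AUC_iv/D_iv) = (367.08/500)/(1300/250) = 0.73416/5.2 = 0.1412

F = 0.141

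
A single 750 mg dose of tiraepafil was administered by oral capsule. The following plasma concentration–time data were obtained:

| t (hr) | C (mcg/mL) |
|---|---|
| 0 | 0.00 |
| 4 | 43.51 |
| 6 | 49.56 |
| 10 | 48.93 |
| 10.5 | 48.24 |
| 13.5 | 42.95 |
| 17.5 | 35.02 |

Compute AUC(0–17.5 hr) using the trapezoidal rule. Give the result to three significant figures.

Trapezoidal AUC_0→17.5:
  [0→4]: (0.00+43.51)/2 × 4 = 87.02
  [4→6]: (43.51+49.56)/2 × 2 = 93.07
  [6→10]: (49.56+48.93)/2 × 4 = 196.98
  [10→10.5]: (48.93+48.24)/2 × 0.5 = 24.2925
  [10.5→13.5]: (48.24+42.95)/2 × 3 = 136.785
  [13.5→17.5]: (42.95+35.02)/2 × 4 = 155.94
  Sum = 694.0875 mcg/mL·hr

AUC = 694 mcg/mL·hr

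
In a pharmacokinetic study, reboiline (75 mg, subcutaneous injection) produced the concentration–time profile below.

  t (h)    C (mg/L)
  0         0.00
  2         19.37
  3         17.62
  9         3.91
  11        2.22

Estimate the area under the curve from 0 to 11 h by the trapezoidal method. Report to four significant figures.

AUC = 108.6 mg/L·h

Trapezoidal AUC_0→11:
  [0→2]: (0.00+19.37)/2 × 2 = 19.37
  [2→3]: (19.37+17.62)/2 × 1 = 18.495
  [3→9]: (17.62+3.91)/2 × 6 = 64.59
  [9→11]: (3.91+2.22)/2 × 2 = 6.13
  Sum = 108.585 mg/L·h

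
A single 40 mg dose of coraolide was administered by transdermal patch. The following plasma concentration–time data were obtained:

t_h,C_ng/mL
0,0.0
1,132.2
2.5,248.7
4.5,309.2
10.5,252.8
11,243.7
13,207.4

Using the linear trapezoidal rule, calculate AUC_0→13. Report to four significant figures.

Trapezoidal AUC_0→13:
  [0→1]: (0.0+132.2)/2 × 1 = 66.1
  [1→2.5]: (132.2+248.7)/2 × 1.5 = 285.675
  [2.5→4.5]: (248.7+309.2)/2 × 2 = 557.9
  [4.5→10.5]: (309.2+252.8)/2 × 6 = 1686.0
  [10.5→11]: (252.8+243.7)/2 × 0.5 = 124.125
  [11→13]: (243.7+207.4)/2 × 2 = 451.1
  Sum = 3170.9 ng/mL·h

AUC = 3171 ng/mL·h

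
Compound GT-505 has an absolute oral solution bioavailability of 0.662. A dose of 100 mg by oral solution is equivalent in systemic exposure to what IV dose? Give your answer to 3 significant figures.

Systemic exposure from an extravascular dose = F × D_ev, so the equivalent IV dose is F × D_ev.
D_iv = F × D_ev = 0.662 × 100 = 66.2 mg

D_iv = 66.2 mg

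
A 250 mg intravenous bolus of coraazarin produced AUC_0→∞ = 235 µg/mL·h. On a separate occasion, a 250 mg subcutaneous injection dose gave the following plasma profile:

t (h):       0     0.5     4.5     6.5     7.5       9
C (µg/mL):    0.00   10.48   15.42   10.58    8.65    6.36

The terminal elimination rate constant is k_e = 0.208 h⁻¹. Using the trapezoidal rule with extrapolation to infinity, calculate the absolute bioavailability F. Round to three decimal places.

Trapezoidal AUC_0→9 (subcutaneous injection):
  [0→0.5]: (0.00+10.48)/2 × 0.5 = 2.62
  [0.5→4.5]: (10.48+15.42)/2 × 4 = 51.8
  [4.5→6.5]: (15.42+10.58)/2 × 2 = 26.0
  [6.5→7.5]: (10.58+8.65)/2 × 1 = 9.615
  [7.5→9]: (8.65+6.36)/2 × 1.5 = 11.2575
  Sum = 101.2925 µg/mL·h
Tail: C_last/k_e = 6.36/0.208 = 30.577
AUC_0→∞ (subcutaneous injection) = 101.2925 + 30.577 = 131.8695 µg/mL·h
F = (AUC_ev/D_ev)/(AUC_iv/D_iv) = (131.8695/250)/(235/250) = 0.527478/0.94 = 0.5611

F = 0.561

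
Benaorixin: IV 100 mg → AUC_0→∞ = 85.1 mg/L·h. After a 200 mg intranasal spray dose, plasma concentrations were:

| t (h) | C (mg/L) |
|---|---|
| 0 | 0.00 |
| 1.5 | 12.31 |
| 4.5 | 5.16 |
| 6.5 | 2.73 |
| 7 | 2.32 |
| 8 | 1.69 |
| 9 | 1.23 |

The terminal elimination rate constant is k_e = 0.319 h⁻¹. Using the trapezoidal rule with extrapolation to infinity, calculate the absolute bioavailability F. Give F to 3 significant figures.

Trapezoidal AUC_0→9 (intranasal spray):
  [0→1.5]: (0.00+12.31)/2 × 1.5 = 9.2325
  [1.5→4.5]: (12.31+5.16)/2 × 3 = 26.205
  [4.5→6.5]: (5.16+2.73)/2 × 2 = 7.89
  [6.5→7]: (2.73+2.32)/2 × 0.5 = 1.2625
  [7→8]: (2.32+1.69)/2 × 1 = 2.005
  [8→9]: (1.69+1.23)/2 × 1 = 1.46
  Sum = 48.055 mg/L·h
Tail: C_last/k_e = 1.23/0.319 = 3.856
AUC_0→∞ (intranasal spray) = 48.055 + 3.856 = 51.911 mg/L·h
F = (AUC_ev/D_ev)/(AUC_iv/D_iv) = (51.911/200)/(85.1/100) = 0.259555/0.851 = 0.3050

F = 0.305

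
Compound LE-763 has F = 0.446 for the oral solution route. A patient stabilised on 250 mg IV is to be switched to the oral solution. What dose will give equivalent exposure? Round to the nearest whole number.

D_oral = 561 mg

For equal systemic exposure: F × D_ev = D_iv
D_ev = D_iv / F = 250 / 0.446 = 560.538 mg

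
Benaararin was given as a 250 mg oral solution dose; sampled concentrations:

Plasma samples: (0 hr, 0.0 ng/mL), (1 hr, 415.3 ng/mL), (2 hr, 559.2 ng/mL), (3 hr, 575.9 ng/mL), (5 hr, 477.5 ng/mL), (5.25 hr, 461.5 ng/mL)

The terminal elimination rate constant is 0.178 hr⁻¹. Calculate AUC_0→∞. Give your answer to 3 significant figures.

AUC = 5030 ng/mL·hr

Trapezoidal AUC_0→5.25:
  [0→1]: (0.0+415.3)/2 × 1 = 207.65
  [1→2]: (415.3+559.2)/2 × 1 = 487.25
  [2→3]: (559.2+575.9)/2 × 1 = 567.55
  [3→5]: (575.9+477.5)/2 × 2 = 1053.4
  [5→5.25]: (477.5+461.5)/2 × 0.25 = 117.375
  Sum = 2433.225 ng/mL·hr
Extrapolated tail: C_last / k_e = 461.5 / 0.178 = 2592.697
AUC_0→∞ = 2433.225 + 2592.697 = 5025.922 ng/mL·hr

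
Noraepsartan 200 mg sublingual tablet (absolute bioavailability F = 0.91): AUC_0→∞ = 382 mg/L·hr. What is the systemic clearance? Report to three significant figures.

CL = 0.476 L/hr

CL = F × Dose / AUC_0→∞
   = 0.91 × 200 / 382 = 0.47644 L/hr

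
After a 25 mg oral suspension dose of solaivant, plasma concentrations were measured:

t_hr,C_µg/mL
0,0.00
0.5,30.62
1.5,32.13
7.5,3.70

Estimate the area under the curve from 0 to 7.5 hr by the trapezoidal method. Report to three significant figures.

AUC = 147 µg/mL·hr

Trapezoidal AUC_0→7.5:
  [0→0.5]: (0.00+30.62)/2 × 0.5 = 7.655
  [0.5→1.5]: (30.62+32.13)/2 × 1 = 31.375
  [1.5→7.5]: (32.13+3.70)/2 × 6 = 107.49
  Sum = 146.52 µg/mL·hr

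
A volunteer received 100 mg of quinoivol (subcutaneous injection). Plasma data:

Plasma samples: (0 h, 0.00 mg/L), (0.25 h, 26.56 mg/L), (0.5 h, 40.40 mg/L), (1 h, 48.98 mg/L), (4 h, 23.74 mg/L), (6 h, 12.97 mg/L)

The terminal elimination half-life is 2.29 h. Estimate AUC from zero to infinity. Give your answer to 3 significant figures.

Trapezoidal AUC_0→6:
  [0→0.25]: (0.00+26.56)/2 × 0.25 = 3.32
  [0.25→0.5]: (26.56+40.40)/2 × 0.25 = 8.37
  [0.5→1]: (40.40+48.98)/2 × 0.5 = 22.345
  [1→4]: (48.98+23.74)/2 × 3 = 109.08
  [4→6]: (23.74+12.97)/2 × 2 = 36.71
  Sum = 179.825 mg/L·h
k_e = ln2 / t½ = 0.693147 / 2.29 = 0.3027 h^-1
Extrapolated tail: C_last / k_e = 12.97 / 0.3027 = 42.848
AUC_0→∞ = 179.825 + 42.848 = 222.673 mg/L·h

AUC = 223 mg/L·h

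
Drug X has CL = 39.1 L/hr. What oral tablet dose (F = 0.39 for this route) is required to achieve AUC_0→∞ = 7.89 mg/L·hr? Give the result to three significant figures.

Dose = CL × AUC_0→∞ / F
     = 39.1 × 7.89 / 0.39 = 791.023 mg

Dose = 791 mg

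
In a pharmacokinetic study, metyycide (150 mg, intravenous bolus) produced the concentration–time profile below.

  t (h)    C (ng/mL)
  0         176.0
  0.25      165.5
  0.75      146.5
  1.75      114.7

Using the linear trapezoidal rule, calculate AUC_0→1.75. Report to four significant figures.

AUC = 251.3 ng/mL·h

Trapezoidal AUC_0→1.75:
  [0→0.25]: (176.0+165.5)/2 × 0.25 = 42.6875
  [0.25→0.75]: (165.5+146.5)/2 × 0.5 = 78.0
  [0.75→1.75]: (146.5+114.7)/2 × 1 = 130.6
  Sum = 251.2875 ng/mL·h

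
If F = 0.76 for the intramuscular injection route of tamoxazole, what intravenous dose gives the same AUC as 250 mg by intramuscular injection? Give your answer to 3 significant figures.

D_iv = 190 mg

Systemic exposure from an extravascular dose = F × D_ev, so the equivalent IV dose is F × D_ev.
D_iv = F × D_ev = 0.76 × 250 = 190 mg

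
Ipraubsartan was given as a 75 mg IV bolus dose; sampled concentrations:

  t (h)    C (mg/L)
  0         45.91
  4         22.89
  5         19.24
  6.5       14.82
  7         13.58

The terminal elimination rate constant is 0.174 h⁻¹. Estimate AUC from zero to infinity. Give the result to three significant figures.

Trapezoidal AUC_0→7:
  [0→4]: (45.91+22.89)/2 × 4 = 137.6
  [4→5]: (22.89+19.24)/2 × 1 = 21.065
  [5→6.5]: (19.24+14.82)/2 × 1.5 = 25.545
  [6.5→7]: (14.82+13.58)/2 × 0.5 = 7.1
  Sum = 191.31 mg/L·h
Extrapolated tail: C_last / k_e = 13.58 / 0.174 = 78.046
AUC_0→∞ = 191.31 + 78.046 = 269.356 mg/L·h

AUC = 269 mg/L·h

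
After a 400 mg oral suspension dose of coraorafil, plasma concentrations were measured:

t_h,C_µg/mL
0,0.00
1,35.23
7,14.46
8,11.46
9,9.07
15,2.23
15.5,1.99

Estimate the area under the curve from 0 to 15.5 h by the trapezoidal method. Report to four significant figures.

AUC = 224.9 µg/mL·h

Trapezoidal AUC_0→15.5:
  [0→1]: (0.00+35.23)/2 × 1 = 17.615
  [1→7]: (35.23+14.46)/2 × 6 = 149.07
  [7→8]: (14.46+11.46)/2 × 1 = 12.96
  [8→9]: (11.46+9.07)/2 × 1 = 10.265
  [9→15]: (9.07+2.23)/2 × 6 = 33.9
  [15→15.5]: (2.23+1.99)/2 × 0.5 = 1.055
  Sum = 224.865 µg/mL·h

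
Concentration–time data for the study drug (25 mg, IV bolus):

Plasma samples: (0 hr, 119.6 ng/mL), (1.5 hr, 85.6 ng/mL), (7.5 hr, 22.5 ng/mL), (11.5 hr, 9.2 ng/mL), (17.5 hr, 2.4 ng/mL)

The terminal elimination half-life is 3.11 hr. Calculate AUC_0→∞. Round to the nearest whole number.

AUC = 587 ng/mL·hr

Trapezoidal AUC_0→17.5:
  [0→1.5]: (119.6+85.6)/2 × 1.5 = 153.9
  [1.5→7.5]: (85.6+22.5)/2 × 6 = 324.3
  [7.5→11.5]: (22.5+9.2)/2 × 4 = 63.4
  [11.5→17.5]: (9.2+2.4)/2 × 6 = 34.8
  Sum = 576.4 ng/mL·hr
k_e = ln2 / t½ = 0.693147 / 3.11 = 0.2229 hr^-1
Extrapolated tail: C_last / k_e = 2.4 / 0.2229 = 10.767
AUC_0→∞ = 576.4 + 10.767 = 587.167 ng/mL·hr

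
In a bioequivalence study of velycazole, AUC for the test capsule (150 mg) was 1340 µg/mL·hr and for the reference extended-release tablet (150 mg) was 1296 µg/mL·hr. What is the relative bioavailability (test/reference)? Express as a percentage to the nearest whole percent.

F_rel = (AUC_test/D_test) / (AUC_ref/D_ref)
      = (1340/150) / (1296/150)
      = 8.93333 / 8.64 = 1.0340 = 103.40%

F_rel = 103%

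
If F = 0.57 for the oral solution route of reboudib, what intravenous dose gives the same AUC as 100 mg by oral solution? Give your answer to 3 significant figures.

Systemic exposure from an extravascular dose = F × D_ev, so the equivalent IV dose is F × D_ev.
D_iv = F × D_ev = 0.57 × 100 = 57 mg

D_iv = 57.0 mg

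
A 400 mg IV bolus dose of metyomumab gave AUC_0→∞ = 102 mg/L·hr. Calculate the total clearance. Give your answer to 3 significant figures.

CL = 3.92 L/hr

CL = Dose_iv / AUC_0→∞
   = 400 / 102 = 3.92157 L/hr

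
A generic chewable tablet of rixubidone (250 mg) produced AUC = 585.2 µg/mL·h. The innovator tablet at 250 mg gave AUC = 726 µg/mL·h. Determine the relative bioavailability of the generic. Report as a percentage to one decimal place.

F_rel = 80.6%

F_rel = (AUC_test/D_test) / (AUC_ref/D_ref)
      = (585.2/250) / (726/250)
      = 2.3408 / 2.904 = 0.8061 = 80.61%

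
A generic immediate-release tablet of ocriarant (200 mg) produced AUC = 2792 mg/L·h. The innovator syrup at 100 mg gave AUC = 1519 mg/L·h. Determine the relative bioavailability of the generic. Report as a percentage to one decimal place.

F_rel = 91.9%

F_rel = (AUC_test/D_test) / (AUC_ref/D_ref)
      = (2792/200) / (1519/100)
      = 13.96 / 15.19 = 0.9190 = 91.90%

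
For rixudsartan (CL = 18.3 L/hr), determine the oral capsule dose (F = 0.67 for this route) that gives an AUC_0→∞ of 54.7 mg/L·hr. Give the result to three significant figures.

Dose = CL × AUC_0→∞ / F
     = 18.3 × 54.7 / 0.67 = 1494.04 mg

Dose = 1490 mg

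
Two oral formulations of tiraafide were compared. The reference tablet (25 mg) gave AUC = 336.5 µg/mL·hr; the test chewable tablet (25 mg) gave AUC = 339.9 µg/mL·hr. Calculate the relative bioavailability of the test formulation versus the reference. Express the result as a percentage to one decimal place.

F_rel = (AUC_test/D_test) / (AUC_ref/D_ref)
      = (339.9/25) / (336.5/25)
      = 13.596 / 13.46 = 1.0101 = 101.01%

F_rel = 101.0%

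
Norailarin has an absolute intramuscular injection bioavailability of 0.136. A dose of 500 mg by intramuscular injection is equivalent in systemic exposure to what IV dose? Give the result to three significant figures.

D_iv = 68.0 mg

Systemic exposure from an extravascular dose = F × D_ev, so the equivalent IV dose is F × D_ev.
D_iv = F × D_ev = 0.136 × 500 = 68 mg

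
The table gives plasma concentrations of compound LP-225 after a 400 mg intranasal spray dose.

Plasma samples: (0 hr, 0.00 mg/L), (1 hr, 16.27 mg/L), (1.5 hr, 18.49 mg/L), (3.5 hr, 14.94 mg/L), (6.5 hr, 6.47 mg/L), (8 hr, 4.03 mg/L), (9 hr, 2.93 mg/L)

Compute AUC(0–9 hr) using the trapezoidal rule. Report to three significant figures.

Trapezoidal AUC_0→9:
  [0→1]: (0.00+16.27)/2 × 1 = 8.135
  [1→1.5]: (16.27+18.49)/2 × 0.5 = 8.69
  [1.5→3.5]: (18.49+14.94)/2 × 2 = 33.43
  [3.5→6.5]: (14.94+6.47)/2 × 3 = 32.115
  [6.5→8]: (6.47+4.03)/2 × 1.5 = 7.875
  [8→9]: (4.03+2.93)/2 × 1 = 3.48
  Sum = 93.725 mg/L·hr

AUC = 93.7 mg/L·hr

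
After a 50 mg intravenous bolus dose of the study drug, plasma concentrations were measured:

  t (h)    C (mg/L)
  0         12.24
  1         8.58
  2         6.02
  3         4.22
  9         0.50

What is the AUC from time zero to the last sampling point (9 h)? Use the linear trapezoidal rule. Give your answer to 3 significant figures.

AUC = 37.0 mg/L·h

Trapezoidal AUC_0→9:
  [0→1]: (12.24+8.58)/2 × 1 = 10.41
  [1→2]: (8.58+6.02)/2 × 1 = 7.3
  [2→3]: (6.02+4.22)/2 × 1 = 5.12
  [3→9]: (4.22+0.50)/2 × 6 = 14.16
  Sum = 36.99 mg/L·h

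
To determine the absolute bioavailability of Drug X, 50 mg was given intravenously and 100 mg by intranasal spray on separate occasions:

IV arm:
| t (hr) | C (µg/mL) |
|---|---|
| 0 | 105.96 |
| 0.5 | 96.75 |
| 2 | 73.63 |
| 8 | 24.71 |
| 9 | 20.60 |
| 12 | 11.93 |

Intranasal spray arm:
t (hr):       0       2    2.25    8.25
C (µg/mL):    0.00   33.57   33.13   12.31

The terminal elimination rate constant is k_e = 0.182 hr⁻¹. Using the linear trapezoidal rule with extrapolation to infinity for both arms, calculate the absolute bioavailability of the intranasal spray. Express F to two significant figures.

F = 0.20

Trapezoidal AUC_0→12 (IV):
  [0→0.5]: (105.96+96.75)/2 × 0.5 = 50.6775
  [0.5→2]: (96.75+73.63)/2 × 1.5 = 127.785
  [2→8]: (73.63+24.71)/2 × 6 = 295.02
  [8→9]: (24.71+20.60)/2 × 1 = 22.655
  [9→12]: (20.60+11.93)/2 × 3 = 48.795
  Sum = 544.9325 µg/mL·hr
IV tail: 11.93/0.182 = 65.549; AUC_iv,0→∞ = 544.9325 + 65.549 = 610.4815 µg/mL·hr
Trapezoidal AUC_0→8.25 (intranasal spray):
  [0→2]: (0.00+33.57)/2 × 2 = 33.57
  [2→2.25]: (33.57+33.13)/2 × 0.25 = 8.3375
  [2.25→8.25]: (33.13+12.31)/2 × 6 = 136.32
  Sum = 178.2275 µg/mL·hr
intranasal spray tail: 12.31/0.182 = 67.637; AUC_ev,0→∞ = 178.2275 + 67.637 = 245.8645 µg/mL·hr
F = (AUC_ev/D_ev)/(AUC_iv/D_iv) = (245.8645/100)/(610.4815/50) = 2.458645/12.20963 = 0.2014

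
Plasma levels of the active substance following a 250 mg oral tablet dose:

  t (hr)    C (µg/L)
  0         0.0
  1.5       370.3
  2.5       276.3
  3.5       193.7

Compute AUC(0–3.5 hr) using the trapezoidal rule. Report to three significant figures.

Trapezoidal AUC_0→3.5:
  [0→1.5]: (0.0+370.3)/2 × 1.5 = 277.725
  [1.5→2.5]: (370.3+276.3)/2 × 1 = 323.3
  [2.5→3.5]: (276.3+193.7)/2 × 1 = 235.0
  Sum = 836.025 µg/L·hr

AUC = 836 µg/L·hr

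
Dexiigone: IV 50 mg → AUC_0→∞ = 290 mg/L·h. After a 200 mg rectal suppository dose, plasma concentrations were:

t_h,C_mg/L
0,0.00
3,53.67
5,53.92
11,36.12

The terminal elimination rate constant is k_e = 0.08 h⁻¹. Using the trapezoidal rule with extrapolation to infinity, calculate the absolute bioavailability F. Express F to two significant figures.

Trapezoidal AUC_0→11 (rectal suppository):
  [0→3]: (0.00+53.67)/2 × 3 = 80.505
  [3→5]: (53.67+53.92)/2 × 2 = 107.59
  [5→11]: (53.92+36.12)/2 × 6 = 270.12
  Sum = 458.215 mg/L·h
Tail: C_last/k_e = 36.12/0.08 = 451.500
AUC_0→∞ (rectal suppository) = 458.215 + 451.500 = 909.715 mg/L·h
F = (AUC_ev/D_ev)/(AUC_iv/D_iv) = (909.715/200)/(290/50) = 4.548575/5.8 = 0.7842

F = 0.78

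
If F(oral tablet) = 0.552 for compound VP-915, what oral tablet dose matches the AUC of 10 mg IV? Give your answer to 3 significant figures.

For equal systemic exposure: F × D_ev = D_iv
D_ev = D_iv / F = 10 / 0.552 = 18.1159 mg

D_oral = 18.1 mg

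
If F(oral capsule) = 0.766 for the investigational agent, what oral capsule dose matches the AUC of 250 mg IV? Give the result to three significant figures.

D_oral = 326 mg

For equal systemic exposure: F × D_ev = D_iv
D_ev = D_iv / F = 250 / 0.766 = 326.371 mg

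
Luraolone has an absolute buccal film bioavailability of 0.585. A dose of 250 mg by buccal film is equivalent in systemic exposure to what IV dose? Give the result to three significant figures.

D_iv = 146 mg

Systemic exposure from an extravascular dose = F × D_ev, so the equivalent IV dose is F × D_ev.
D_iv = F × D_ev = 0.585 × 250 = 146.25 mg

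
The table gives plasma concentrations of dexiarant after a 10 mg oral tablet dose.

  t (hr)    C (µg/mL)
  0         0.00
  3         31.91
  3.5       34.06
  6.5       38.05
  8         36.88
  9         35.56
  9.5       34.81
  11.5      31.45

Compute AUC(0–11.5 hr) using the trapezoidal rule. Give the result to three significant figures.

Trapezoidal AUC_0→11.5:
  [0→3]: (0.00+31.91)/2 × 3 = 47.865
  [3→3.5]: (31.91+34.06)/2 × 0.5 = 16.4925
  [3.5→6.5]: (34.06+38.05)/2 × 3 = 108.165
  [6.5→8]: (38.05+36.88)/2 × 1.5 = 56.1975
  [8→9]: (36.88+35.56)/2 × 1 = 36.22
  [9→9.5]: (35.56+34.81)/2 × 0.5 = 17.5925
  [9.5→11.5]: (34.81+31.45)/2 × 2 = 66.26
  Sum = 348.7925 µg/mL·hr

AUC = 349 µg/mL·hr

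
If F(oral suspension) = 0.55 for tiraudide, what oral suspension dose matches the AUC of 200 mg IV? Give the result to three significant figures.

D_oral = 364 mg

For equal systemic exposure: F × D_ev = D_iv
D_ev = D_iv / F = 200 / 0.55 = 363.636 mg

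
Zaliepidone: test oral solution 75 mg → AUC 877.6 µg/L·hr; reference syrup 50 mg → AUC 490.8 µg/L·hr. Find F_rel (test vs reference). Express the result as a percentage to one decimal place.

F_rel = 119.2%

F_rel = (AUC_test/D_test) / (AUC_ref/D_ref)
      = (877.6/75) / (490.8/50)
      = 11.7013 / 9.816 = 1.1921 = 119.21%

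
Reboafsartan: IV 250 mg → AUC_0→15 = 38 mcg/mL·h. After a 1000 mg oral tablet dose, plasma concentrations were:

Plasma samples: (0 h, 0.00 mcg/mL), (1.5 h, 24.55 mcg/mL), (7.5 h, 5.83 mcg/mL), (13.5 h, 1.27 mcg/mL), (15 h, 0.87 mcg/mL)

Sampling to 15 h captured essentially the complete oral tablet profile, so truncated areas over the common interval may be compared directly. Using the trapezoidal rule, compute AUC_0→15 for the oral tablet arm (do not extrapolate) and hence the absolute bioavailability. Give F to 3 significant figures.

F = 0.871

Trapezoidal AUC_0→15 (oral tablet):
  [0→1.5]: (0.00+24.55)/2 × 1.5 = 18.4125
  [1.5→7.5]: (24.55+5.83)/2 × 6 = 91.14
  [7.5→13.5]: (5.83+1.27)/2 × 6 = 21.3
  [13.5→15]: (1.27+0.87)/2 × 1.5 = 1.605
  Sum = 132.4575 mcg/mL·h
F = (AUC_ev/D_ev)/(AUC_iv/D_iv) = (132.4575/1000)/(38/250) = 0.1324575/0.152 = 0.8714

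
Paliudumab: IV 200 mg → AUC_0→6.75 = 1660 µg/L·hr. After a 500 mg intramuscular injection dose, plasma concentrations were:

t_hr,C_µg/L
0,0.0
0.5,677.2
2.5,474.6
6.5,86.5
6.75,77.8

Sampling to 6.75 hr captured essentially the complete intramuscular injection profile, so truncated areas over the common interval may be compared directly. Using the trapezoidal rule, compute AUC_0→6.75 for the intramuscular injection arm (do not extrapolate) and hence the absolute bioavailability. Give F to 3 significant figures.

F = 0.594

Trapezoidal AUC_0→6.75 (intramuscular injection):
  [0→0.5]: (0.0+677.2)/2 × 0.5 = 169.3
  [0.5→2.5]: (677.2+474.6)/2 × 2 = 1151.8
  [2.5→6.5]: (474.6+86.5)/2 × 4 = 1122.2
  [6.5→6.75]: (86.5+77.8)/2 × 0.25 = 20.5375
  Sum = 2463.8375 µg/L·hr
F = (AUC_ev/D_ev)/(AUC_iv/D_iv) = (2463.8375/500)/(1660/200) = 4.927675/8.3 = 0.5937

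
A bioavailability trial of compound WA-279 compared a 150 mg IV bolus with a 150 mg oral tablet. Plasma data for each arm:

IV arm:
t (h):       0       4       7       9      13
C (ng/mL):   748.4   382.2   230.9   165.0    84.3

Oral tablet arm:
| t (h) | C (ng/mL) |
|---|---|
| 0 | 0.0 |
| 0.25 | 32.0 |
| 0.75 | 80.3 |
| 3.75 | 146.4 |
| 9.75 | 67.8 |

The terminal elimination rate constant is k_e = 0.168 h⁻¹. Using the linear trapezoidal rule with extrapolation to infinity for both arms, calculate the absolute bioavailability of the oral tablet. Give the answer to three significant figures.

F = 0.310

Trapezoidal AUC_0→13 (IV):
  [0→4]: (748.4+382.2)/2 × 4 = 2261.2
  [4→7]: (382.2+230.9)/2 × 3 = 919.65
  [7→9]: (230.9+165.0)/2 × 2 = 395.9
  [9→13]: (165.0+84.3)/2 × 4 = 498.6
  Sum = 4075.35 ng/mL·h
IV tail: 84.3/0.168 = 501.786; AUC_iv,0→∞ = 4075.35 + 501.786 = 4577.136 ng/mL·h
Trapezoidal AUC_0→9.75 (oral tablet):
  [0→0.25]: (0.0+32.0)/2 × 0.25 = 4.0
  [0.25→0.75]: (32.0+80.3)/2 × 0.5 = 28.075
  [0.75→3.75]: (80.3+146.4)/2 × 3 = 340.05
  [3.75→9.75]: (146.4+67.8)/2 × 6 = 642.6
  Sum = 1014.725 ng/mL·h
oral tablet tail: 67.8/0.168 = 403.571; AUC_ev,0→∞ = 1014.725 + 403.571 = 1418.296 ng/mL·h
F = (AUC_ev/D_ev)/(AUC_iv/D_iv) = (1418.296/150)/(4577.136/150) = 9.45531/30.51424 = 0.3099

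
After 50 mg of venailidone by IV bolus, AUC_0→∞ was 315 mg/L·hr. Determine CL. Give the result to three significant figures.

CL = Dose_iv / AUC_0→∞
   = 50 / 315 = 0.15873 L/hr

CL = 0.159 L/hr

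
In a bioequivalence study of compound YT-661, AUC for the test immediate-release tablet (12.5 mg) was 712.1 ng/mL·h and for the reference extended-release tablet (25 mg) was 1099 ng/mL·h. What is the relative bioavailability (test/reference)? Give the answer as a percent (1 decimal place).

F_rel = 129.6%

F_rel = (AUC_test/D_test) / (AUC_ref/D_ref)
      = (712.1/12.5) / (1099/25)
      = 56.968 / 43.96 = 1.2959 = 129.59%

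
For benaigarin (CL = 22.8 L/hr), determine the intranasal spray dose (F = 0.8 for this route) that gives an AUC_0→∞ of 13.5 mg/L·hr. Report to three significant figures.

Dose = 385 mg

Dose = CL × AUC_0→∞ / F
     = 22.8 × 13.5 / 0.8 = 384.75 mg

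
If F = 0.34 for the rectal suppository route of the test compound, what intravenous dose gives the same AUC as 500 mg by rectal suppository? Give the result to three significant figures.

D_iv = 170 mg

Systemic exposure from an extravascular dose = F × D_ev, so the equivalent IV dose is F × D_ev.
D_iv = F × D_ev = 0.34 × 500 = 170 mg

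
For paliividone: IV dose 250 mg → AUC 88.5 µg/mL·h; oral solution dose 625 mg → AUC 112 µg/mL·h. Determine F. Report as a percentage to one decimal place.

F = 50.6%

F = (AUC_ev / D_ev) / (AUC_iv / D_iv)
  = (112/625) / (88.5/250)
  = 0.1792 / 0.354 = 0.5062
  = 50.62%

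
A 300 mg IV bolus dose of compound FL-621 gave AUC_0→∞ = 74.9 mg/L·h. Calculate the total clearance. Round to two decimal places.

CL = 4.01 L/h

CL = Dose_iv / AUC_0→∞
   = 300 / 74.9 = 4.00534 L/h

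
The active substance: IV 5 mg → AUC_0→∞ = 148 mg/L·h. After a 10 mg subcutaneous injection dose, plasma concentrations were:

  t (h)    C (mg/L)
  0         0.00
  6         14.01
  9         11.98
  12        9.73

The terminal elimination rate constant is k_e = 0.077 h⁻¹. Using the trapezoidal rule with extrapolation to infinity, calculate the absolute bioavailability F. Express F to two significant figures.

F = 0.81

Trapezoidal AUC_0→12 (subcutaneous injection):
  [0→6]: (0.00+14.01)/2 × 6 = 42.03
  [6→9]: (14.01+11.98)/2 × 3 = 38.985
  [9→12]: (11.98+9.73)/2 × 3 = 32.565
  Sum = 113.58 mg/L·h
Tail: C_last/k_e = 9.73/0.077 = 126.364
AUC_0→∞ (subcutaneous injection) = 113.58 + 126.364 = 239.944 mg/L·h
F = (AUC_ev/D_ev)/(AUC_iv/D_iv) = (239.944/10)/(148/5) = 23.9944/29.6 = 0.8106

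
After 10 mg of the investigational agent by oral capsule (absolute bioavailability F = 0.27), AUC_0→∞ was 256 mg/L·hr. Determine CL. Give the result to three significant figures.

CL = 0.0105 L/hr

CL = F × Dose / AUC_0→∞
   = 0.27 × 10 / 256 = 0.010546875 L/hr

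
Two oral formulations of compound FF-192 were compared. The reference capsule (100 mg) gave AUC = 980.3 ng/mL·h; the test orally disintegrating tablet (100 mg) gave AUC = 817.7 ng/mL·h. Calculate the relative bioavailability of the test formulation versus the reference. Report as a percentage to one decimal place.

F_rel = 83.4%

F_rel = (AUC_test/D_test) / (AUC_ref/D_ref)
      = (817.7/100) / (980.3/100)
      = 8.177 / 9.803 = 0.8341 = 83.41%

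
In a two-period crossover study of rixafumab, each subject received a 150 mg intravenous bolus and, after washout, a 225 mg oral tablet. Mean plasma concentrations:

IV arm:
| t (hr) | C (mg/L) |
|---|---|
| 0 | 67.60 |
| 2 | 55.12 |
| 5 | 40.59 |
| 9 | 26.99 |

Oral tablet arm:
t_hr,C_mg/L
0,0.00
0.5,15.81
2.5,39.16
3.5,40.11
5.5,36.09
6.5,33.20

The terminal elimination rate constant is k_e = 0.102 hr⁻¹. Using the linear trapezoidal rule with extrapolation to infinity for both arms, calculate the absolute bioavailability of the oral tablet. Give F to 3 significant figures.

F = 0.535

Trapezoidal AUC_0→9 (IV):
  [0→2]: (67.60+55.12)/2 × 2 = 122.72
  [2→5]: (55.12+40.59)/2 × 3 = 143.565
  [5→9]: (40.59+26.99)/2 × 4 = 135.16
  Sum = 401.445 mg/L·hr
IV tail: 26.99/0.102 = 264.608; AUC_iv,0→∞ = 401.445 + 264.608 = 666.053 mg/L·hr
Trapezoidal AUC_0→6.5 (oral tablet):
  [0→0.5]: (0.00+15.81)/2 × 0.5 = 3.9525
  [0.5→2.5]: (15.81+39.16)/2 × 2 = 54.97
  [2.5→3.5]: (39.16+40.11)/2 × 1 = 39.635
  [3.5→5.5]: (40.11+36.09)/2 × 2 = 76.2
  [5.5→6.5]: (36.09+33.20)/2 × 1 = 34.645
  Sum = 209.4025 mg/L·hr
oral tablet tail: 33.20/0.102 = 325.490; AUC_ev,0→∞ = 209.4025 + 325.490 = 534.8925 mg/L·hr
F = (AUC_ev/D_ev)/(AUC_iv/D_iv) = (534.8925/225)/(666.053/150) = 2.3773/4.44035 = 0.5354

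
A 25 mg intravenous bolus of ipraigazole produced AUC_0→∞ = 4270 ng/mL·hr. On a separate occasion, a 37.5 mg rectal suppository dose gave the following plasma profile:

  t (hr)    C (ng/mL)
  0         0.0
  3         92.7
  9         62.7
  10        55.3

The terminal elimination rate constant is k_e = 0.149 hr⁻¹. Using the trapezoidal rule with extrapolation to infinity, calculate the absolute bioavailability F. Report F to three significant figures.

F = 0.162

Trapezoidal AUC_0→10 (rectal suppository):
  [0→3]: (0.0+92.7)/2 × 3 = 139.05
  [3→9]: (92.7+62.7)/2 × 6 = 466.2
  [9→10]: (62.7+55.3)/2 × 1 = 59.0
  Sum = 664.25 ng/mL·hr
Tail: C_last/k_e = 55.3/0.149 = 371.141
AUC_0→∞ (rectal suppository) = 664.25 + 371.141 = 1035.391 ng/mL·hr
F = (AUC_ev/D_ev)/(AUC_iv/D_iv) = (1035.391/37.5)/(4270/25) = 27.6104/170.8 = 0.1617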